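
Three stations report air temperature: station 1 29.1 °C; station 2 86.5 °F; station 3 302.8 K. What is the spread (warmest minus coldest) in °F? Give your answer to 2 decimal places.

station 2: 86.5 °F = 30.278 °C.
station 3: 302.8 K = 29.650 °C.
Spread: 30.278 − 29.100 = 1.178 °C = 2.12 °F.

2.12 °F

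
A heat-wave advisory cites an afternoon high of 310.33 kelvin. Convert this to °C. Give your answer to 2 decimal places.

°C = 310.33 − 273.15 = 37.18 °C.

37.18 °C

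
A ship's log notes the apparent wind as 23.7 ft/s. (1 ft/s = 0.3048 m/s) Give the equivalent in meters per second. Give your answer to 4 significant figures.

1 ft/s = 0.3048 m/s, so 23.7 × 0.3048 = 7.224 m/s.

7.224 m/s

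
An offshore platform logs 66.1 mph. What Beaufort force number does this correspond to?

66.1 mph = 29.5 m/s, which is Beaufort 11 (violent storm, 28.5–32.6 m/s).

Beaufort force 11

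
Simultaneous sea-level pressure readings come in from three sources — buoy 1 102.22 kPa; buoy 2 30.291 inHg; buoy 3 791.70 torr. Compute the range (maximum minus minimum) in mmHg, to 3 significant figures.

25.0 mmHg

buoy 1: 102.22 kPa = 766.713 mmHg.
buoy 2: 30.291 inHg = 769.391 mmHg.
Spread: 791.700 − 766.713 = 25.0 mmHg.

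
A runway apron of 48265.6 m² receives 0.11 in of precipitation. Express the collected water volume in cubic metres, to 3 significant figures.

135 cubic metres

Depth: 0.11 in × 25.4 = 2.794 mm.
1 mm over 1 m² is 1 L, so volume = 2.794 × 48265.6 = 134854.09 L = 135 m³.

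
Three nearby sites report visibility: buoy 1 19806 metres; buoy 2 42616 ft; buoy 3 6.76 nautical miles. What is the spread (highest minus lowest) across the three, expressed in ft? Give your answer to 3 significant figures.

23900 ft

buoy 1: 19806 m = 64980.31 ft.
buoy 3: 6.76 nmi = 41074.54 ft.
Spread: 64980.31 − 41074.54 = 23900 ft.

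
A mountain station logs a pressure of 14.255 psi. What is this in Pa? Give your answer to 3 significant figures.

98300 Pa

1 psi = 6894.76 Pa, so 14.255 × 6894.76 = 98300 Pa.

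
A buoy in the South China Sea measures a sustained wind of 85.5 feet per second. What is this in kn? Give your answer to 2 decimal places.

50.66 kt

1 ft/s = 0.592484 kt, so 85.5 × 0.592484 = 50.66 kt.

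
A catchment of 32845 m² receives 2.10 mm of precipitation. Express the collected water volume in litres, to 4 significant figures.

1 mm over 1 m² is 1 L, so volume = 2.1 × 32845 = 68974.5 L ≈ 68970 L.

68970 litres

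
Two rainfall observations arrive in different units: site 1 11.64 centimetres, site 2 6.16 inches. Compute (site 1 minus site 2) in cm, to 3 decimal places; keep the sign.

-4.006 cm

site 2: 6.16 in = 15.64640 cm.
Difference: 11.64000 − 15.64640 = -4.006 cm.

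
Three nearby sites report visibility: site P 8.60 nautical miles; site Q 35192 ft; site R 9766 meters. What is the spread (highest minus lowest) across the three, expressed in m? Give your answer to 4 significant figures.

site P: 8.60 nmi = 15927.20 m.
site Q: 35192 ft = 10726.52 m.
Spread: 15927.20 − 9766.00 = 6161 m.

6161 m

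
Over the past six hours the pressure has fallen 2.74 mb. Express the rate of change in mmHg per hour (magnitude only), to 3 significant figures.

0.343 mmHg per hour

2.74 mb / 6 h × 0.750062 mmHg/mb = 0.343 mmHg/h.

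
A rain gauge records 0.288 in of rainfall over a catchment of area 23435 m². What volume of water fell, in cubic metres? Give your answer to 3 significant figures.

171 cubic metres

Depth: 0.288 in × 25.4 = 7.3152 mm.
1 mm over 1 m² is 1 L, so volume = 7.3152 × 23435 = 171431.71 L = 171 m³.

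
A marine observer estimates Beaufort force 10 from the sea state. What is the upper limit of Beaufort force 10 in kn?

Beaufort 10 (storm) spans 48–55 knots.

55 kt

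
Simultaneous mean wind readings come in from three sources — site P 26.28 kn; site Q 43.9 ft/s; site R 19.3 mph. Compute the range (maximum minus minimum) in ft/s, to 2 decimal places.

site P: 26.28 kt = 44.3556 ft/s.
site R: 19.3 mph = 28.3067 ft/s.
Spread: 44.3556 − 28.3067 = 16.05 ft/s.

16.05 ft/s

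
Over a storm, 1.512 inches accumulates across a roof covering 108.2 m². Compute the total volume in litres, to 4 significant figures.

Depth: 1.512 in × 25.4 = 38.4048 mm.
1 mm over 1 m² is 1 L, so volume = 38.4048 × 108.2 = 4155.3994 L ≈ 4155 L.

4155 litres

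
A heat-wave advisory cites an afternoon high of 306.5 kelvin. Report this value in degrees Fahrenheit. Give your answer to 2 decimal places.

92.03 °F

First to °C: 33.35 °C.
Then to °F: 92.03 °F.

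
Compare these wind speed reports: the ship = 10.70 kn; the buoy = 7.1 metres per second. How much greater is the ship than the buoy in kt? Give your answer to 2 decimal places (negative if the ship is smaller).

-3.10 kt

the buoy: 7.1 m/s = 13.8013 kt.
Difference: 10.7000 − 13.8013 = -3.10 kt.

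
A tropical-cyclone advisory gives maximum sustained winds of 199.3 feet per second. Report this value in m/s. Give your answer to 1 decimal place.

1 ft/s = 0.3048 m/s, so 199.3 × 0.3048 = 60.7 m/s.

60.7 m/s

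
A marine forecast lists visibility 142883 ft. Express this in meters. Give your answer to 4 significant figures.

1 ft = 0.3048 m, so 142883 × 0.3048 = 43550 m.

43550 m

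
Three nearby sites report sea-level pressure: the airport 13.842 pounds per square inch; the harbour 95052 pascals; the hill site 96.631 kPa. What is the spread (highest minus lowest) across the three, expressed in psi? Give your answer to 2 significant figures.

0.23 psi

the harbour: 95052 Pa = 13.7861 psi.
the hill site: 96.631 kPa = 14.0151 psi.
Spread: 14.0151 − 13.7861 = 0.23 psi.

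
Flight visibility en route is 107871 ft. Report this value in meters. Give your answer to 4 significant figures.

32880 m

1 ft = 0.3048 m, so 107871 × 0.3048 = 32880 m.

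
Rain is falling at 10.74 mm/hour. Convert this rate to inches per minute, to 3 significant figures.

10.74 mm/hour × 0.0393701 in/mm × 0.0166667 hour/minute = 0.00705 in/minute.

0.00705 in/minute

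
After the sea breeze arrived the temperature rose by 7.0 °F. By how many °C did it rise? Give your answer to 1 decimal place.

3.9 °C

For a temperature change the 32° offset cancels: Δ°C = 7.0 × 0.5556 = 3.9 °C.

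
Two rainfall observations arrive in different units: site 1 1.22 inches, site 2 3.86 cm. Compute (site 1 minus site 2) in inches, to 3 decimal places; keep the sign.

-0.300 in

site 2: 3.86 cm = 1.51969 in.
Difference: 1.22000 − 1.51969 = -0.300 in.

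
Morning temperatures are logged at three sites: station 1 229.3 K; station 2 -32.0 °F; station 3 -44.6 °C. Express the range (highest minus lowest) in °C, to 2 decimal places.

station 1: 229.3 K = -43.850 °C.
station 2: -32.0 °F = -35.556 °C.
Spread: (-35.556) − (-44.600) = 9.044 °C.

9.04 °C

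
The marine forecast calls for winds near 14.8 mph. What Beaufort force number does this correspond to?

Beaufort force 4

14.8 mph = 6.6 m/s, which is Beaufort 4 (moderate breeze, 5.5–7.9 m/s).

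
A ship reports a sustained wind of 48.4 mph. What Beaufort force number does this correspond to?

Beaufort force 9

48.4 mph = 21.6 m/s, which is Beaufort 9 (strong gale, 20.8–24.4 m/s).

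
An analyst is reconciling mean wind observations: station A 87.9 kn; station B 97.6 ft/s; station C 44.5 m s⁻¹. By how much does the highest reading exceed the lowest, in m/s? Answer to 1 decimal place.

15.5 m/s

station A: 87.9 kt = 45.220 m/s.
station B: 97.6 ft/s = 29.748 m/s.
Spread: 45.220 − 29.748 = 15.5 m/s.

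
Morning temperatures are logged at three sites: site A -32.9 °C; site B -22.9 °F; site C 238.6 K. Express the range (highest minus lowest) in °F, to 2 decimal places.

7.29 °F

site B: -22.9 °F = -30.500 °C.
site C: 238.6 K = -34.550 °C.
Spread: (-30.500) − (-34.550) = 4.050 °C = 7.29 °F.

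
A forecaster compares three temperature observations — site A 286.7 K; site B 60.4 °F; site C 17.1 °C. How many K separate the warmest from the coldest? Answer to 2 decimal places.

site A: 286.7 K = 13.550 °C.
site B: 60.4 °F = 15.778 °C.
Spread: 17.100 − 13.550 = 3.550 °C.

3.55 K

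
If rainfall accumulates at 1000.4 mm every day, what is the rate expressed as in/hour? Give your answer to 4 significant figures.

1.641 in/hour

1000.4 mm/day × 0.0393701 in/mm × 0.0416667 day/hour = 1.641 in/hour.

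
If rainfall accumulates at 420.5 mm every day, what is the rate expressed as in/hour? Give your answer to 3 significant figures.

0.690 in/hour

420.5 mm/day × 0.0393701 in/mm × 0.0416667 day/hour = 0.690 in/hour.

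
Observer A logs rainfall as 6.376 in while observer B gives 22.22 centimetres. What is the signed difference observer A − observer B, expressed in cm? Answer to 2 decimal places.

-6.02 cm

observer A: 6.376 in = 16.19504 cm.
Difference: 16.19504 − 22.22000 = -6.02 cm.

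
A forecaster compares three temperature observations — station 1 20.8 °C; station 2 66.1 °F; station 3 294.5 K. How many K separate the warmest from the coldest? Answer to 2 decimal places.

station 2: 66.1 °F = 18.944 °C.
station 3: 294.5 K = 21.350 °C.
Spread: 21.350 − 18.944 = 2.406 °C.

2.41 K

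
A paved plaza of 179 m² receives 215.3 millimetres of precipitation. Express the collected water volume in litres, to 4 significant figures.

1 mm over 1 m² is 1 L, so volume = 215.3 × 179 = 38538.7 L ≈ 38540 L.

38540 litres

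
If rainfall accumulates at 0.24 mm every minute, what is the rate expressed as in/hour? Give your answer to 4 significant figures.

0.5669 in/hour

0.24 mm/minute × 0.0393701 in/mm × 60 minute/hour = 0.5669 in/hour.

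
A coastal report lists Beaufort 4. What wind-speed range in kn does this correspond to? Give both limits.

11 to 16 kt

Beaufort 4 (moderate breeze) spans 11–16 knots.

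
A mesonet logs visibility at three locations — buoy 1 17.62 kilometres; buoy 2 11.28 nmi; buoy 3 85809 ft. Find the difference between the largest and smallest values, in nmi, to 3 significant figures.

buoy 1: 17.62 km = 9.5140 nmi.
buoy 3: 85809 ft = 14.1223 nmi.
Spread: 14.1223 − 9.5140 = 4.61 nmi.

4.61 nmi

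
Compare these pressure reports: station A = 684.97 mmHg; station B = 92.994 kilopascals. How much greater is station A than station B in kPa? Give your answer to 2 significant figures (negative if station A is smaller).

station A: 684.97 mmHg = 91.322 kPa.
Difference: 91.322 − 92.994 = -1.7 kPa.

-1.7 kPa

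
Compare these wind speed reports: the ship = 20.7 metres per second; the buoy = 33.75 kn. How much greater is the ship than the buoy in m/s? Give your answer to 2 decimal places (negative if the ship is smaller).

the buoy: 33.75 kt = 17.3625 m/s.
Difference: 20.7000 − 17.3625 = 3.34 m/s.

3.34 m/s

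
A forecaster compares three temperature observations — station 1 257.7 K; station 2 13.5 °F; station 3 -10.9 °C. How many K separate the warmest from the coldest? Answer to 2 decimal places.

5.17 K

station 1: 257.7 K = -15.450 °C.
station 2: 13.5 °F = -10.278 °C.
Spread: (-10.278) − (-15.450) = 5.172 °C.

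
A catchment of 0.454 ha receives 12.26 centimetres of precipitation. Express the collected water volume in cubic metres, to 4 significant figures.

Depth: 12.26 cm × 10 = 122.6 mm.
Area: 0.454 ha = 4540 m².
1 mm over 1 m² is 1 L, so volume = 122.6 × 4540 = 556604 L = 556.6 m³.

556.6 cubic metres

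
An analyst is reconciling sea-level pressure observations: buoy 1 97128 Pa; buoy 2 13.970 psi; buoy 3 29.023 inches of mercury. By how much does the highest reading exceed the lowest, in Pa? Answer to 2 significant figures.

2000 Pa

buoy 2: 13.970 psi = 96319.76 Pa.
buoy 3: 29.023 inHg = 98283.17 Pa.
Spread: 98283.17 − 96319.76 = 2000 Pa.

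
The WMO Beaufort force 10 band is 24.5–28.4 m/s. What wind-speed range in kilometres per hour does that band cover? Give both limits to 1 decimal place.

24.5–28.4 m/s × 3.6 = 88.2–102.2 km/h.

88.2 to 102.2 km/h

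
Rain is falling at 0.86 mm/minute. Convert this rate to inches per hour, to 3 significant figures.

0.86 mm/minute × 0.0393701 in/mm × 60 minute/hour = 2.03 in/hour.

2.03 in/hour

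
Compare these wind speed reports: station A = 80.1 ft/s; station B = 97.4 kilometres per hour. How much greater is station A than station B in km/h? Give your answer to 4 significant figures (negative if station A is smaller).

station A: 80.1 ft/s = 87.89213 km/h.
Difference: 87.89213 − 97.40000 = -9.508 km/h.

-9.508 km/h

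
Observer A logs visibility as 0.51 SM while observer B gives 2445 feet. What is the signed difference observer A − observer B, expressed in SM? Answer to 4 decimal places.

0.0469 SM

observer B: 2445 ft = 0.463068 SM.
Difference: 0.510000 − 0.463068 = 0.0469 SM.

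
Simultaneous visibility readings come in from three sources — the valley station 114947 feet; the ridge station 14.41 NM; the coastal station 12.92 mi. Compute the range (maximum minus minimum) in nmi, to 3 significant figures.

the valley station: 114947 ft = 18.9178 nmi.
the coastal station: 12.92 SM = 11.2272 nmi.
Spread: 18.9178 − 11.2272 = 7.69 nmi.

7.69 nmi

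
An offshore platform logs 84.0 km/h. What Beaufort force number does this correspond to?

84.0 km/h = 23.3 m/s, which is Beaufort 9 (strong gale, 20.8–24.4 m/s).

Beaufort force 9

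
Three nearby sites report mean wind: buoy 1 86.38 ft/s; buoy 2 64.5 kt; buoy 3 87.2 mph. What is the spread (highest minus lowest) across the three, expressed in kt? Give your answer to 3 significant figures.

24.6 kt

buoy 1: 86.38 ft/s = 51.179 kt.
buoy 3: 87.2 mph = 75.775 kt.
Spread: 75.775 − 51.179 = 24.6 kt.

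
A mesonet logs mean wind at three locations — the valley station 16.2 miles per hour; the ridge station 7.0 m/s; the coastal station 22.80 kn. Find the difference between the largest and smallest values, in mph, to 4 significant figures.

10.58 mph

the ridge station: 7.0 m/s = 15.6586 mph.
the coastal station: 22.80 kt = 26.2378 mph.
Spread: 26.2378 − 15.6586 = 10.58 mph.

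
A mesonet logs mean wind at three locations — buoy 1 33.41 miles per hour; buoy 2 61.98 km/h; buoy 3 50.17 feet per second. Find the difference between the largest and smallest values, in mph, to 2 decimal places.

5.10 mph

buoy 2: 61.98 km/h = 38.5126 mph.
buoy 3: 50.17 ft/s = 34.2068 mph.
Spread: 38.5126 − 33.4100 = 5.10 mph.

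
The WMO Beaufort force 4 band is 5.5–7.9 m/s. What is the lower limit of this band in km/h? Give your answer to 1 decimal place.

5.5–7.9 m/s × 3.6 = 19.8–28.4 km/h.

19.8 km/h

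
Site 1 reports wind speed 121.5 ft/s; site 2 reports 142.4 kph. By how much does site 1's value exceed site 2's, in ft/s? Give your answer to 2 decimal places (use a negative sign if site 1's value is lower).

-8.28 ft/s

site 2: 142.4 km/h = 129.7754 ft/s.
Difference: 121.5000 − 129.7754 = -8.28 ft/s.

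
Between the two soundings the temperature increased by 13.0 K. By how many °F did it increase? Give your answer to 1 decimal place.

Converting a difference, only the 9/5 scale factor applies: Δ°F = 13.0 × 1.8 = 23.4 °F.

23.4 °F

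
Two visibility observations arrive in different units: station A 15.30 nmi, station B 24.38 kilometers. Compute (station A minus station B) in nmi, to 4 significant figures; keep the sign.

2.136 nmi

station B: 24.38 km = 13.16415 nmi.
Difference: 15.30000 − 13.16415 = 2.136 nmi.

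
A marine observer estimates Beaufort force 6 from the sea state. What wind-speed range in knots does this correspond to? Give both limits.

22 to 27 kt

Beaufort 6 (strong breeze) spans 22–27 knots.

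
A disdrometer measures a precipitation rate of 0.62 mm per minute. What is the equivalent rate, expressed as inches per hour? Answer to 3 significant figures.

0.62 mm/minute × 0.0393701 in/mm × 60 minute/hour = 1.46 in/hour.

1.46 in/hour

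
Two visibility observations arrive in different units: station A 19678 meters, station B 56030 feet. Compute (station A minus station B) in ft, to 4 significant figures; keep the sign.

station A: 19678 m = 64560.37 ft.
Difference: 64560.37 − 56030.00 = 8530 ft.

8530 ft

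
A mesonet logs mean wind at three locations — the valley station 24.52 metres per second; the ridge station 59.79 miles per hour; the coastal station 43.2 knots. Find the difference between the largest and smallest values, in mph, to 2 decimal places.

the valley station: 24.52 m/s = 54.8497 mph.
the coastal station: 43.2 kt = 49.7137 mph.
Spread: 59.7900 − 49.7137 = 10.08 mph.

10.08 mph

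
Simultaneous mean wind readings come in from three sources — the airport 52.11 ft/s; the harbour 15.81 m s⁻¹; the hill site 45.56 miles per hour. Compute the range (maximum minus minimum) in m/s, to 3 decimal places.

4.557 m/s

the airport: 52.11 ft/s = 15.88313 m/s.
the hill site: 45.56 mph = 20.36714 m/s.
Spread: 20.36714 − 15.81000 = 4.557 m/s.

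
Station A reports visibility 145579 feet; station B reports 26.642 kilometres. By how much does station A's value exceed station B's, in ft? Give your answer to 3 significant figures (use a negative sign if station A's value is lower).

station B: 26.642 km = 87408.14 ft.
Difference: 145579.00 − 87408.14 = 58200 ft.

58200 ft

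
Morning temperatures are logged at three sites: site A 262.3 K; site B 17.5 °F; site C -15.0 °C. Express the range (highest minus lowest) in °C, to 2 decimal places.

site A: 262.3 K = -10.850 °C.
site B: 17.5 °F = -8.056 °C.
Spread: (-8.056) − (-15.000) = 6.944 °C.

6.94 °C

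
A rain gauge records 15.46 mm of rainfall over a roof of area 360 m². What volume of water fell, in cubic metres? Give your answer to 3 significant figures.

5.57 cubic metres

1 mm over 1 m² is 1 L, so volume = 15.46 × 360 = 5565.6 L = 5.57 m³.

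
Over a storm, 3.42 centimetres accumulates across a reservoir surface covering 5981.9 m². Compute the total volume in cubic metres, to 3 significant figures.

Depth: 3.42 cm × 10 = 34.2 mm.
1 mm over 1 m² is 1 L, so volume = 34.2 × 5981.9 = 204580.98 L = 205 m³.

205 cubic metres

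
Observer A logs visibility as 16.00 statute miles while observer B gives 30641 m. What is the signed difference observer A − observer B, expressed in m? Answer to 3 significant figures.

-4890 m

observer A: 16.00 SM = 25749.50 m.
Difference: 25749.50 − 30641.00 = -4890 m.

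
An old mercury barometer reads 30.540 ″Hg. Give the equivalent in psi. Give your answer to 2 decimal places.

15.00 psi

1 inHg = 0.491154 psi, so 30.540 × 0.491154 = 15.00 psi.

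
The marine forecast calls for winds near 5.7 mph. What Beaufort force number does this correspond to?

Beaufort force 2

5.7 mph = 2.5 m/s, which is Beaufort 2 (light breeze, 1.6–3.3 m/s).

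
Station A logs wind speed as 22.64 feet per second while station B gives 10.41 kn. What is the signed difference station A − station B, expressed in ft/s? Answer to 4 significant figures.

5.070 ft/s

station B: 10.41 kt = 17.57010 ft/s.
Difference: 22.64000 − 17.57010 = 5.070 ft/s.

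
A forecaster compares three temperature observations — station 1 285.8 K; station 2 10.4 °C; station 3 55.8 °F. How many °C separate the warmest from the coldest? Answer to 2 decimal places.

station 1: 285.8 K = 12.650 °C.
station 3: 55.8 °F = 13.222 °C.
Spread: 13.222 − 10.400 = 2.822 °C.

2.82 °C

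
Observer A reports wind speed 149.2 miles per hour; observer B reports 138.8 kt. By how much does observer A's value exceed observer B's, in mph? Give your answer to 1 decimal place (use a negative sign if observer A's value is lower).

-10.5 mph

observer B: 138.8 kt = 159.728 mph.
Difference: 149.200 − 159.728 = -10.5 mph.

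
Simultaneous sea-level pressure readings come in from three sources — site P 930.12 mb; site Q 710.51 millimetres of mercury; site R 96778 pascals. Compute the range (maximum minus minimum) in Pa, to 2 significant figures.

site P: 930.12 mb = 93012.00 Pa.
site Q: 710.51 mmHg = 94726.89 Pa.
Spread: 96778.00 − 93012.00 = 3800 Pa.

3800 Pa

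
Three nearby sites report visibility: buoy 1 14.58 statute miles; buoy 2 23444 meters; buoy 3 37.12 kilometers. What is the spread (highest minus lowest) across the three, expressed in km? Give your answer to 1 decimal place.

buoy 1: 14.58 SM = 23.464 km.
buoy 2: 23444 m = 23.444 km.
Spread: 37.120 − 23.444 = 13.7 km.

13.7 km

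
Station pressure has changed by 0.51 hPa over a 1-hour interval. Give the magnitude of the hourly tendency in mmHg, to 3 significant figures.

0.383 mmHg per hour

0.51 hPa / 1 h × 0.750062 mmHg/hPa = 0.383 mmHg/h.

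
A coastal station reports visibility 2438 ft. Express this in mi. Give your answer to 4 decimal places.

1 ft = 0.000189394 SM, so 2438 × 0.000189394 = 0.4617 SM.

0.4617 SM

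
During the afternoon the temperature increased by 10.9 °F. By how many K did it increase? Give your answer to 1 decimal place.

6.1 K

Converting a difference, only the 9/5 scale factor applies: ΔK = 10.9 × 0.5556 = 6.1 K.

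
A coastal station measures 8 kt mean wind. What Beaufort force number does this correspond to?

8 kt lies in the Beaufort 3 band (gentle breeze, 7–10 kt).

Beaufort force 3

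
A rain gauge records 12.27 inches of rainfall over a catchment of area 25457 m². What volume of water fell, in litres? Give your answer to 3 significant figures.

Depth: 12.27 in × 25.4 = 311.658 mm.
1 mm over 1 m² is 1 L, so volume = 311.658 × 25457 = 7933877.7 L ≈ 7930000 L.

7930000 litres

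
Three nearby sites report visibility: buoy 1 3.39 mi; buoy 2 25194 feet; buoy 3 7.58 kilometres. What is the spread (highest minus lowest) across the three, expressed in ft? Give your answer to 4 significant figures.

7295 ft

buoy 1: 3.39 SM = 17899.20 ft.
buoy 3: 7.58 km = 24868.77 ft.
Spread: 25194.00 − 17899.20 = 7295 ft.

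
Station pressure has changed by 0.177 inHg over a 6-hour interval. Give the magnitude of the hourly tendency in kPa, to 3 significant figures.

0.177 inHg / 6 h × 3.38639 kPa/inHg = 0.0999 kPa/h.

0.0999 kPa per hour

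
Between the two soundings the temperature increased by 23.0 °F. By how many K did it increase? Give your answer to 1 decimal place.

12.8 K

For a temperature change the 32° offset cancels: ΔK = 23.0 × 0.5556 = 12.8 K.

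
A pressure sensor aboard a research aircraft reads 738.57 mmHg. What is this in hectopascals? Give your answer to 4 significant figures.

984.7 hPa

1 mmHg = 1.33322 hPa, so 738.57 × 1.33322 = 984.7 hPa.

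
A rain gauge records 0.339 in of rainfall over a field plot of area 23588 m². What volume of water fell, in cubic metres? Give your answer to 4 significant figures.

203.1 cubic metres

Depth: 0.339 in × 25.4 = 8.6106 mm.
1 mm over 1 m² is 1 L, so volume = 8.6106 × 23588 = 203106.83 L = 203.1 m³.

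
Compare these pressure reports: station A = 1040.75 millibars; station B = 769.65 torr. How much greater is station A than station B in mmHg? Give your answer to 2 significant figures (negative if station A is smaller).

11 mmHg

station A: 1040.75 mb = 780.63 mmHg.
Difference: 780.63 − 769.65 = 11 mmHg.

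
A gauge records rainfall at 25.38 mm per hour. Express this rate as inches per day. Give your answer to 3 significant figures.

24.0 in/day

25.38 mm/hour × 0.0393701 in/mm × 24 hour/day = 24.0 in/day.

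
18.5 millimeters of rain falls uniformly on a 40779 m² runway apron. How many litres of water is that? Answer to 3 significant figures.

754000 litres

1 mm over 1 m² is 1 L, so volume = 18.5 × 40779 = 754411.5 L ≈ 754000 L.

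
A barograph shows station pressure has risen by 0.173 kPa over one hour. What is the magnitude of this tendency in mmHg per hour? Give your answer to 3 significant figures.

1.30 mmHg per hour

0.173 kPa / 1 h × 7.50062 mmHg/kPa = 1.30 mmHg/h.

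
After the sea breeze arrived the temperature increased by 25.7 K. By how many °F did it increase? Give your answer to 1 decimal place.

46.3 °F

Converting a difference, only the 9/5 scale factor applies: Δ°F = 25.7 × 1.8 = 46.3 °F.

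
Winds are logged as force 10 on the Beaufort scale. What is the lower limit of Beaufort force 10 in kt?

Beaufort 10 (storm) spans 48–55 knots.

48 kt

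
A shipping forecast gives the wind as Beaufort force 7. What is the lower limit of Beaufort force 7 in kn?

28 kt

Beaufort 7 (near gale) spans 28–33 knots.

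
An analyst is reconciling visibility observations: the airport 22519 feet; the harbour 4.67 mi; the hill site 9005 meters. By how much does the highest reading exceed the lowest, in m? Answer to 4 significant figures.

2141 m

the airport: 22519 ft = 6863.79 m.
the harbour: 4.67 SM = 7515.64 m.
Spread: 9005.00 − 6863.79 = 2141 m.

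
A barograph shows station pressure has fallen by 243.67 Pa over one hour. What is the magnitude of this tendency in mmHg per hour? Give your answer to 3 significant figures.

243.67 Pa / 1 h × 0.00750062 mmHg/Pa = 1.83 mmHg/h.

1.83 mmHg per hour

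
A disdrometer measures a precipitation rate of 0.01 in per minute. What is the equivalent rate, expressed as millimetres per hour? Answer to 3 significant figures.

15.2 mm/hour

0.01 in/minute × 25.4 mm/in × 60 minute/hour = 15.2 mm/hour.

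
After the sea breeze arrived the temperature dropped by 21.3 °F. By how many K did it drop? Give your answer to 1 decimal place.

A change of 1 °C equals a change of 1.8 °F: ΔK = 21.3 × 0.5556 = 11.8 K.

11.8 K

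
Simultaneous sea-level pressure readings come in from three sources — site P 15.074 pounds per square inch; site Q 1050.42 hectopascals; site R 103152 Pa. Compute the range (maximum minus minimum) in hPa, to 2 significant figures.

site P: 15.074 psi = 1039.32 hPa.
site R: 103152 Pa = 1031.52 hPa.
Spread: 1050.42 − 1031.52 = 19 hPa.

19 hPa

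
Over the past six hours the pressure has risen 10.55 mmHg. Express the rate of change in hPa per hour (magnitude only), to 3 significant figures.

2.34 hPa per hour

10.55 mmHg / 6 h × 1.33322 hPa/mmHg = 2.34 hPa/h.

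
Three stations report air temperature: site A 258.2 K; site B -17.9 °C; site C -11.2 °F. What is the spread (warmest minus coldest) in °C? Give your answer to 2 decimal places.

site A: 258.2 K = -14.950 °C.
site C: -11.2 °F = -24.000 °C.
Spread: (-14.950) − (-24.000) = 9.050 °C.

9.05 °C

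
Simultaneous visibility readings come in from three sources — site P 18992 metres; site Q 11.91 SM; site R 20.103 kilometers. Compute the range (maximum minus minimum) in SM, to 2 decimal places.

0.69 SM

site P: 18992 m = 11.8011 SM.
site R: 20.103 km = 12.4914 SM.
Spread: 12.4914 − 11.8011 = 0.69 SM.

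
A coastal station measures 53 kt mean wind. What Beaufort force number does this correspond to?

Beaufort force 10

53 kt lies in the Beaufort 10 band (storm, 48–55 kt).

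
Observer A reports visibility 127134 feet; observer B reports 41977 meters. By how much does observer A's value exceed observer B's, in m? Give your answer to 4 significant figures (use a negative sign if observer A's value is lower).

observer A: 127134 ft = 38750.44 m.
Difference: 38750.44 − 41977.00 = -3227 m.

-3227 m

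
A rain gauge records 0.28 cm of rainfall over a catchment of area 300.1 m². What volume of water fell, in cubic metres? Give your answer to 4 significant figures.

Depth: 0.28 cm × 10 = 2.8 mm.
1 mm over 1 m² is 1 L, so volume = 2.8 × 300.1 = 840.28 L = 0.8403 m³.

0.8403 cubic metres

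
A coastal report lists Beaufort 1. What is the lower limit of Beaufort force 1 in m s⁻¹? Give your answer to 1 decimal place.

0.3 m/s

Beaufort 1 (light air) spans 0.3–1.5 m/s.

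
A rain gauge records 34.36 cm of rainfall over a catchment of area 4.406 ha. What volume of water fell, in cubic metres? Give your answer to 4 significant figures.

Depth: 34.36 cm × 10 = 343.6 mm.
Area: 4.406 ha = 44060 m².
1 mm over 1 m² is 1 L, so volume = 343.6 × 44060 = 15139016 L = 15140 m³.

15140 cubic metres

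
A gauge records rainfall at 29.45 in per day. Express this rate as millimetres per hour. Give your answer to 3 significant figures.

31.2 mm/hour

29.45 in/day × 25.4 mm/in × 0.0416667 day/hour = 31.2 mm/hour.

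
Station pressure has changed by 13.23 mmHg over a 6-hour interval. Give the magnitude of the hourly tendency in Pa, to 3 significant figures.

13.23 mmHg / 6 h × 133.322 Pa/mmHg = 294 Pa/h.

294 Pa per hour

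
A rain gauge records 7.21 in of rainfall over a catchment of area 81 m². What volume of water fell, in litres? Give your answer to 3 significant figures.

14800 litres

Depth: 7.21 in × 25.4 = 183.134 mm.
1 mm over 1 m² is 1 L, so volume = 183.134 × 81 = 14833.854 L ≈ 14800 L.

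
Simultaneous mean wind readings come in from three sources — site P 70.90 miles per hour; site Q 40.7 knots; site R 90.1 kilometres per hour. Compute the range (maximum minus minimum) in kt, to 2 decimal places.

20.91 kt

site P: 70.90 mph = 61.6104 kt.
site R: 90.1 km/h = 48.6501 kt.
Spread: 61.6104 − 40.7000 = 20.91 kt.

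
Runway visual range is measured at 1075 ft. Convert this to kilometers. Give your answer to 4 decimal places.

1 ft = 0.0003048 km, so 1075 × 0.0003048 = 0.3277 km.

0.3277 km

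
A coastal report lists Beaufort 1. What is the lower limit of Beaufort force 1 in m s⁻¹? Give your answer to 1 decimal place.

Beaufort 1 (light air) spans 0.3–1.5 m/s.

0.3 m/s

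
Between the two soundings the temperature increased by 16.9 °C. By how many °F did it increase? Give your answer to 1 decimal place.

30.4 °F

A change of 1 °C equals a change of 1.8 °F: Δ°F = 16.9 × 1.8 = 30.4 °F.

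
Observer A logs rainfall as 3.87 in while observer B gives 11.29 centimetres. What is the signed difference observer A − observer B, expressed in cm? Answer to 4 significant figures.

-1.460 cm

observer A: 3.87 in = 9.82980 cm.
Difference: 9.82980 − 11.29000 = -1.460 cm.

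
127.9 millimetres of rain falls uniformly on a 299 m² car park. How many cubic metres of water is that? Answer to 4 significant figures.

1 mm over 1 m² is 1 L, so volume = 127.9 × 299 = 38242.1 L = 38.24 m³.

38.24 cubic metres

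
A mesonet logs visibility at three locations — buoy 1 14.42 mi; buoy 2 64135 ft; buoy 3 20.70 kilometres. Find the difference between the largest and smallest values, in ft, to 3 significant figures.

buoy 1: 14.42 SM = 76137.60 ft.
buoy 3: 20.70 km = 67913.39 ft.
Spread: 76137.60 − 64135.00 = 12000 ft.

12000 ft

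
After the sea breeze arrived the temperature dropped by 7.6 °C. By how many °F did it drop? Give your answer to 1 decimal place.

Converting a difference, only the 9/5 scale factor applies: Δ°F = 7.6 × 1.8 = 13.7 °F.

13.7 °F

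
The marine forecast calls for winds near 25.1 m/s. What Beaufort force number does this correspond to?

Beaufort force 10

25.1 m/s lies in the Beaufort 10 band (storm, 24.5–28.4 m/s).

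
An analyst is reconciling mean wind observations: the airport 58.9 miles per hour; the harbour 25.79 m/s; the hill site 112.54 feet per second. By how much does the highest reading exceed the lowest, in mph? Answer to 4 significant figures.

19.04 mph

the harbour: 25.79 m/s = 57.6906 mph.
the hill site: 112.54 ft/s = 76.7318 mph.
Spread: 76.7318 − 57.6906 = 19.04 mph.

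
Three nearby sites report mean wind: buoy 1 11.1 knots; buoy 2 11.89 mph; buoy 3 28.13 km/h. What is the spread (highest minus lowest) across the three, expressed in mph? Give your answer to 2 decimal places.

5.59 mph

buoy 1: 11.1 kt = 12.7737 mph.
buoy 3: 28.13 km/h = 17.4792 mph.
Spread: 17.4792 − 11.8900 = 5.59 mph.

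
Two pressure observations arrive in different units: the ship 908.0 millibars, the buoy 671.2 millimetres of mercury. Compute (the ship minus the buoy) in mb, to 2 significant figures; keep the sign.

the buoy: 671.2 mmHg = 894.86 mb.
Difference: 908.00 − 894.86 = 13 mb.

13 mb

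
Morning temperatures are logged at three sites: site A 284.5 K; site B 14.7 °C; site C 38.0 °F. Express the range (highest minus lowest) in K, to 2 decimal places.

11.37 K

site A: 284.5 K = 11.350 °C.
site C: 38.0 °F = 3.333 °C.
Spread: 14.700 − 3.333 = 11.367 °C.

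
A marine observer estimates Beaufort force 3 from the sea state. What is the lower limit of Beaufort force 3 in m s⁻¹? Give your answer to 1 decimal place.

3.4 m/s

Beaufort 3 (gentle breeze) spans 3.4–5.4 m/s.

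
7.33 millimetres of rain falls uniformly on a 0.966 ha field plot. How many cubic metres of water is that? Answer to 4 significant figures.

Area: 0.966 ha = 9660 m².
1 mm over 1 m² is 1 L, so volume = 7.33 × 9660 = 70807.8 L = 70.81 m³.

70.81 cubic metres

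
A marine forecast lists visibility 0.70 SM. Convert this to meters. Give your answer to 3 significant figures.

1130 m

1 SM = 1609.34 m, so 0.70 × 1609.34 = 1130 m.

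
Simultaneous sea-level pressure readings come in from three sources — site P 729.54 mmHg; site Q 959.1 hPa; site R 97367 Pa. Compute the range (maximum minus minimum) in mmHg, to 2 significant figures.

11 mmHg

site Q: 959.1 hPa = 719.38 mmHg.
site R: 97367 Pa = 730.31 mmHg.
Spread: 730.31 − 719.38 = 11 mmHg.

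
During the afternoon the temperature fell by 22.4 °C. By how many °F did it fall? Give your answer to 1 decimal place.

40.3 °F

A change of 1 °C equals a change of 1.8 °F: Δ°F = 22.4 × 1.8 = 40.3 °F.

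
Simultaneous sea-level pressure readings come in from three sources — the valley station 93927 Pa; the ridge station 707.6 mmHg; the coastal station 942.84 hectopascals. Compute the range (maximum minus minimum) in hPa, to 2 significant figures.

the valley station: 93927 Pa = 939.270 hPa.
the ridge station: 707.6 mmHg = 943.389 hPa.
Spread: 943.389 − 939.270 = 4.1 hPa.

4.1 hPa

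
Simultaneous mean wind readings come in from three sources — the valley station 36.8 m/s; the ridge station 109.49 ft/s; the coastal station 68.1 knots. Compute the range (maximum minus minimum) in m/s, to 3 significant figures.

the ridge station: 109.49 ft/s = 33.3726 m/s.
the coastal station: 68.1 kt = 35.0337 m/s.
Spread: 36.8000 − 33.3726 = 3.43 m/s.

3.43 m/s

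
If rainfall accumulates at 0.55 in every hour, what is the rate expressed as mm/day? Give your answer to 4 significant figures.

0.55 in/hour × 25.4 mm/in × 24 hour/day = 335.3 mm/day.

335.3 mm/day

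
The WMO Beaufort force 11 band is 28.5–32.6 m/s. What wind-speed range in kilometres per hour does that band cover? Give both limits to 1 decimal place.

28.5–32.6 m/s × 3.6 = 102.6–117.4 km/h.

102.6 to 117.4 km/h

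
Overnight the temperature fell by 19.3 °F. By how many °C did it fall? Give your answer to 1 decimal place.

10.7 °C

Converting a difference, only the 9/5 scale factor applies: Δ°C = 19.3 × 0.5556 = 10.7 °C.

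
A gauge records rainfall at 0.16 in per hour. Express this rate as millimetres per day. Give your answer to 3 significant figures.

0.16 in/hour × 25.4 mm/in × 24 hour/day = 97.5 mm/day.

97.5 mm/day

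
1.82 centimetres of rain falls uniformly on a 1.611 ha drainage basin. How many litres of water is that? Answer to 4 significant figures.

293200 litres

Depth: 1.82 cm × 10 = 18.2 mm.
Area: 1.611 ha = 16110 m².
1 mm over 1 m² is 1 L, so volume = 18.2 × 16110 = 293202 L ≈ 293200 L.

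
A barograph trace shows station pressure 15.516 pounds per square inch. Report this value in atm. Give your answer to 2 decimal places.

1.06 atm

1 psi = 0.068046 atm, so 15.516 × 0.068046 = 1.06 atm.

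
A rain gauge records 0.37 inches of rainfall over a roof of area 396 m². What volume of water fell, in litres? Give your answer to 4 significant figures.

Depth: 0.37 in × 25.4 = 9.398 mm.
1 mm over 1 m² is 1 L, so volume = 9.398 × 396 = 3721.608 L ≈ 3722 L.

3722 litres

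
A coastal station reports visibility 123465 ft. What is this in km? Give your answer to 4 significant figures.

37.63 km

1 ft = 0.0003048 km, so 123465 × 0.0003048 = 37.63 km.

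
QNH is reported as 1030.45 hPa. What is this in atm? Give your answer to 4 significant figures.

1 hPa = 0.000986923 atm, so 1030.45 × 0.000986923 = 1.017 atm.

1.017 atm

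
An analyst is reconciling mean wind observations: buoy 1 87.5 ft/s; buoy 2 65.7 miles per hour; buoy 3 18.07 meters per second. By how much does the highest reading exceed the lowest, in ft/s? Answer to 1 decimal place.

37.1 ft/s

buoy 2: 65.7 mph = 96.360 ft/s.
buoy 3: 18.07 m/s = 59.285 ft/s.
Spread: 96.360 − 59.285 = 37.1 ft/s.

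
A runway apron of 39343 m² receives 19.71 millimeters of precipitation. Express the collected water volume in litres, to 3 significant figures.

775000 litres

1 mm over 1 m² is 1 L, so volume = 19.71 × 39343 = 775450.53 L ≈ 775000 L.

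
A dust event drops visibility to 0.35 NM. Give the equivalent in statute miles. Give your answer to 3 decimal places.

1 nmi = 1.15078 SM, so 0.35 × 1.15078 = 0.403 SM.

0.403 SM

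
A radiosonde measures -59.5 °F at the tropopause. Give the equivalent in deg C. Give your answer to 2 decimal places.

°C = (°F − 32) × 5/9 = (-59.5 − 32) / 1.8 = -50.83 °C.

-50.83 °C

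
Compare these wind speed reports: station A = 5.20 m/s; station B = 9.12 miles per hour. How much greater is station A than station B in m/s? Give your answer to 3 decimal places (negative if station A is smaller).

station B: 9.12 mph = 4.07700 m/s.
Difference: 5.20000 − 4.07700 = 1.123 m/s.

1.123 m/s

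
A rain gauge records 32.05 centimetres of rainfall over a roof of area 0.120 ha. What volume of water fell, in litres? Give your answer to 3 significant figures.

385000 litres

Depth: 32.05 cm × 10 = 320.5 mm.
Area: 0.120 ha = 1200 m².
1 mm over 1 m² is 1 L, so volume = 320.5 × 1200 = 384600 L ≈ 385000 L.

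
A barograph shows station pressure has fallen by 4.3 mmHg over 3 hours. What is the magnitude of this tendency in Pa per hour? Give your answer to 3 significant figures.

191 Pa per hour

4.3 mmHg / 3 h × 133.322 Pa/mmHg = 191 Pa/h.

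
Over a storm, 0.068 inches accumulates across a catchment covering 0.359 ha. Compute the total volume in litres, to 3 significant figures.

6200 litres

Depth: 0.068 in × 25.4 = 1.7272 mm.
Area: 0.359 ha = 3590 m².
1 mm over 1 m² is 1 L, so volume = 1.7272 × 3590 = 6200.648 L ≈ 6200 L.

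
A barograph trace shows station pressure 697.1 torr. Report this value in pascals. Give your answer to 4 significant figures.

1 mmHg = 133.322 Pa, so 697.1 × 133.322 = 92940 Pa.

92940 Pa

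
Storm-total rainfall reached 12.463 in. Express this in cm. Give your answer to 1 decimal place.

31.7 cm

1 in = 2.54 cm, so 12.463 × 2.54 = 31.7 cm.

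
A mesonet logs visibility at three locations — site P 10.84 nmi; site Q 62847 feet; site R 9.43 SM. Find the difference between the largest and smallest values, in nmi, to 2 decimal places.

site Q: 62847 ft = 10.3433 nmi.
site R: 9.43 SM = 8.1944 nmi.
Spread: 10.8400 − 8.1944 = 2.65 nmi.

2.65 nmi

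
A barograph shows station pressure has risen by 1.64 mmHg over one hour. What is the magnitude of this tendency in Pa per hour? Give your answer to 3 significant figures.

219 Pa per hour

1.64 mmHg / 1 h × 133.322 Pa/mmHg = 219 Pa/h.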